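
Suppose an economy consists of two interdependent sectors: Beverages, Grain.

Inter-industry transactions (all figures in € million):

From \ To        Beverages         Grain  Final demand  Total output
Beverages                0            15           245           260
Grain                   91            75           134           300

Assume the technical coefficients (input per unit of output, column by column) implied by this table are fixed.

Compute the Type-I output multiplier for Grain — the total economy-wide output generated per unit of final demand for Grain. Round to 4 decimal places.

Technical coefficients a_ij = z_ij / X_j:
  a_BB = 0/260 = 0.00, a_GB = 91/260 = 0.35
  a_BG = 15/300 = 0.05, a_GG = 75/300 = 0.25
I − A =
  [   1.00    -0.05]
  [  -0.35     0.75]
det(I−A) = (1.00)(0.75) − (-0.05)(-0.35) = 0.7325
adj(I−A) = [[0.75, 0.05], [0.35, 1.00]]
(I − A)⁻¹ = adj(I−A) / det(I−A) ≈
  [   1.02389     0.06826]
  [   0.47782     1.36519]
The output multiplier for sector j is the column-j sum of the Leontief inverse (I − A)⁻¹ = adj(I−A) / det(I−A).
Column G of adj(I−A): (0.05, 1.00); det(I−A) = 0.7325.
m_G = (0.05 + 1.00) / 0.7325 = 1.05 / 0.7325 ≈ 1.4334.

m_G = 1.4334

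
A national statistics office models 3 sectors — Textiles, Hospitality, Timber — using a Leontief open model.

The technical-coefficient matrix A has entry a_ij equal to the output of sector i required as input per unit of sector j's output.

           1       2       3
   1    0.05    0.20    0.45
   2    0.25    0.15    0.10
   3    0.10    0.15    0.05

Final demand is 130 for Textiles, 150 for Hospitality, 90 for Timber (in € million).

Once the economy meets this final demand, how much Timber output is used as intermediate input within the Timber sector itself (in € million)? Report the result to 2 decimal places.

z_33 = 8.37

I − A =
  [   0.95    -0.20    -0.45]
  [  -0.25     0.85    -0.10]
  [  -0.10    -0.15     0.95]
Cofactors of I−A, C_ij = (−1)^(i+j)·(minor ij) (rows/columns in the sector order above):
  C_11 = (0.85)(0.95) − (-0.10)(-0.15) = 0.7925
  C_12 = −[(-0.25)(0.95) − (-0.10)(-0.10)] = 0.2475
  C_13 = (-0.25)(-0.15) − (0.85)(-0.10) = 0.1225
  C_21 = −[(-0.20)(0.95) − (-0.45)(-0.15)] = 0.2575
  C_22 = (0.95)(0.95) − (-0.45)(-0.10) = 0.8575
  C_23 = −[(0.95)(-0.15) − (-0.20)(-0.10)] = 0.1625
  C_31 = (-0.20)(-0.10) − (-0.45)(0.85) = 0.4025
  C_32 = −[(0.95)(-0.10) − (-0.45)(-0.25)] = 0.2075
  C_33 = (0.95)(0.85) − (-0.20)(-0.25) = 0.7575
det(I−A) = Σ_j (I−A)_1j·C_1j = (0.95)(0.7925) + (-0.20)(0.2475) + (-0.45)(0.1225) = 0.64825
adj(I−A) = Cᵀ =
  [ 0.7925   0.2575   0.4025]
  [ 0.2475   0.8575   0.2075]
  [ 0.1225   0.1625   0.7575]
(I − A)⁻¹ = adj(I−A) / det(I−A) ≈
  [   1.2225     0.3972     0.6209]
  [   0.3818     1.3228     0.3201]
  [   0.1890     0.2507     1.1685]
First solve x = (I − A)⁻¹ d = adj(I−A)·d / det(I−A); in particular x_3 = (0.1225·130 + 0.1625·150 + 0.7575·90) / 0.64825 = 108.475 / 0.64825 ≈ 167.3351.
Intermediate flow from 3 to 3: z_33 = a_33 · x_3 = 0.05 × 108.475 / 0.64825 = 5.42375 / 0.64825 ≈ 8.37.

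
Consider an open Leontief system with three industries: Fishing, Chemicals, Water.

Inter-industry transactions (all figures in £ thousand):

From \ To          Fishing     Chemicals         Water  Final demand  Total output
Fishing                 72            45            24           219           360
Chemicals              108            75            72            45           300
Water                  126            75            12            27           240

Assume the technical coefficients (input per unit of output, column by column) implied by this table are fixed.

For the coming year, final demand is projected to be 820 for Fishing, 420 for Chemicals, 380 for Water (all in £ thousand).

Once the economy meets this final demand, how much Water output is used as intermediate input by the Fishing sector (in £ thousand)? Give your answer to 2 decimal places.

z_31 = 535.12

Technical coefficients a_ij = z_ij / X_j:
  a_11 = 72/360 = 0.20, a_21 = 108/360 = 0.30, a_31 = 126/360 = 0.35
  a_12 = 45/300 = 0.15, a_22 = 75/300 = 0.25, a_32 = 75/300 = 0.25
  a_13 = 24/240 = 0.10, a_23 = 72/240 = 0.30, a_33 = 12/240 = 0.05
I − A =
  [   0.80    -0.15    -0.10]
  [  -0.30     0.75    -0.30]
  [  -0.35    -0.25     0.95]
Cofactors of I−A, C_ij = (−1)^(i+j)·(minor ij) (rows/columns in the sector order above):
  C_11 = (0.75)(0.95) − (-0.30)(-0.25) = 0.6375
  C_12 = −[(-0.30)(0.95) − (-0.30)(-0.35)] = 0.3900
  C_13 = (-0.30)(-0.25) − (0.75)(-0.35) = 0.3375
  C_21 = −[(-0.15)(0.95) − (-0.10)(-0.25)] = 0.1675
  C_22 = (0.80)(0.95) − (-0.10)(-0.35) = 0.7250
  C_23 = −[(0.80)(-0.25) − (-0.15)(-0.35)] = 0.2525
  C_31 = (-0.15)(-0.30) − (-0.10)(0.75) = 0.1200
  C_32 = −[(0.80)(-0.30) − (-0.10)(-0.30)] = 0.2700
  C_33 = (0.80)(0.75) − (-0.15)(-0.30) = 0.5550
det(I−A) = Σ_j (I−A)_1j·C_1j = (0.80)(0.6375) + (-0.15)(0.3900) + (-0.10)(0.3375) = 0.41775
adj(I−A) = Cᵀ =
  [ 0.6375   0.1675   0.1200]
  [ 0.3900   0.7250   0.2700]
  [ 0.3375   0.2525   0.5550]
(I − A)⁻¹ = adj(I−A) / det(I−A) ≈
  [   1.5260     0.4010     0.2873]
  [   0.9336     1.7355     0.6463]
  [   0.8079     0.6044     1.3285]
First solve x = (I − A)⁻¹ d = adj(I−A)·d / det(I−A); in particular x_1 = (0.6375·820 + 0.1675·420 + 0.1200·380) / 0.41775 = 638.70 / 0.41775 ≈ 1528.9048.
Intermediate flow from 3 to 1: z_31 = a_31 · x_1 = 0.35 × 638.70 / 0.41775 = 223.545 / 0.41775 ≈ 535.12.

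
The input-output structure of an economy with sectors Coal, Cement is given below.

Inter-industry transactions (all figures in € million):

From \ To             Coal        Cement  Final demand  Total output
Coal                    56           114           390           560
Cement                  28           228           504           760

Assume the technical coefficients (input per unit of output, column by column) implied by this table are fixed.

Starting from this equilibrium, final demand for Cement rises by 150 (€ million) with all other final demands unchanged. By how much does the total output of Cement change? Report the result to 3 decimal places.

Technical coefficients a_ij = z_ij / X_j:
  a_11 = 56/560 = 0.10, a_21 = 28/560 = 0.05
  a_12 = 114/760 = 0.15, a_22 = 228/760 = 0.30
I − A =
  [   0.90    -0.15]
  [  -0.05     0.70]
det(I−A) = (0.90)(0.70) − (-0.15)(-0.05) = 0.6225
adj(I−A) = [[0.70, 0.15], [0.05, 0.90]]
(I − A)⁻¹ = adj(I−A) / det(I−A) ≈
  [   1.1245     0.2410]
  [   0.0803     1.4458]
Δx = (I − A)⁻¹ Δd with Δd having +150 in the Cement component and 0 elsewhere.
So Δx_2 = L_22 · (+150), where L_22 = adj(I−A)_22 / det(I−A) = 0.90 / 0.6225.
Δx_2 = 0.90 × (+150) / 0.6225 = 135.00 / 0.6225 ≈ 216.867.

Δx_2 = 216.867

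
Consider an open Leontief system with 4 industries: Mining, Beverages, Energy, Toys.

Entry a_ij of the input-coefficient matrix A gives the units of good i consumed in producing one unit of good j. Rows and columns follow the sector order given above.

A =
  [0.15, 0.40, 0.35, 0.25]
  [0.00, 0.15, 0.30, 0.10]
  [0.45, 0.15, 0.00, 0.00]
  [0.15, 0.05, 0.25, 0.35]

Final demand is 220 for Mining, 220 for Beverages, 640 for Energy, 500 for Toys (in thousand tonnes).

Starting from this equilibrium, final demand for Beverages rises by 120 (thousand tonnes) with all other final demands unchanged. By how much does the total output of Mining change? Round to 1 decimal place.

I − A =
  [   0.85    -0.40    -0.35    -0.25]
  [   0.00     0.85    -0.30    -0.10]
  [  -0.45    -0.15     1.00     0.00]
  [  -0.15    -0.05    -0.25     0.65]
Compute the cofactors C_ij = (−1)^(i+j)·(3×3 minor ij) of I−A; the adjugate is their transpose:
adj(I−A) = Cᵀ =
  [ 0.514500   0.316000   0.336500   0.246500]
  [ 0.114000   0.384500   0.181000   0.103000]
  [ 0.248625   0.199875   0.427500   0.126375]
  [ 0.223125   0.179375   0.256000   0.496375]
det(I−A) = Σ_j (I−A)_1j·C_1j = (0.85)(0.514500) + (-0.40)(0.114000) + (-0.35)(0.248625) + (-0.25)(0.223125) = 0.248925
(I − A)⁻¹ = adj(I−A) / det(I−A) ≈
  [   2.0669     1.2695     1.3518     0.9903]
  [   0.4580     1.5446     0.7271     0.4138]
  [   0.9988     0.8030     1.7174     0.5077]
  [   0.8964     0.7206     1.0284     1.9941]
Δx = (I − A)⁻¹ Δd with Δd having +120 in the Beverages component and 0 elsewhere.
So Δx_1 = L_12 · (+120), where L_12 = adj(I−A)_12 / det(I−A) = 0.316000 / 0.248925.
Δx_1 = 0.316000 × (+120) / 0.248925 = 37.92 / 0.248925 ≈ 152.3.

Δx_1 = 152.3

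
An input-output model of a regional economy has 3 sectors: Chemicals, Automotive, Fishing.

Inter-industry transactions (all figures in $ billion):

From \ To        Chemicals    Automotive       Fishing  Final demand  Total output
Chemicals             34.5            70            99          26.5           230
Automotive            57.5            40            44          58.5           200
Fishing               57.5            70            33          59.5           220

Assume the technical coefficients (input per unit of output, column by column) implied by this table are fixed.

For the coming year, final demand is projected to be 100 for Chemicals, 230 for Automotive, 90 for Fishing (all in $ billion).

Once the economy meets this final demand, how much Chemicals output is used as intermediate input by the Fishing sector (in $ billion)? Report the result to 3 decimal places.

Technical coefficients a_ij = z_ij / X_j:
  a_CC = 34.5/230 = 0.15, a_AC = 57.5/230 = 0.25, a_FC = 57.5/230 = 0.25
  a_CA = 70/200 = 0.35, a_AA = 40/200 = 0.20, a_FA = 70/200 = 0.35
  a_CF = 99/220 = 0.45, a_AF = 44/220 = 0.20, a_FF = 33/220 = 0.15
I − A =
  [   0.85    -0.35    -0.45]
  [  -0.25     0.80    -0.20]
  [  -0.25    -0.35     0.85]
Cofactors of I−A, C_ij = (−1)^(i+j)·(minor ij) (rows/columns in the sector order above):
  C_11 = (0.80)(0.85) − (-0.20)(-0.35) = 0.6100
  C_12 = −[(-0.25)(0.85) − (-0.20)(-0.25)] = 0.2625
  C_13 = (-0.25)(-0.35) − (0.80)(-0.25) = 0.2875
  C_21 = −[(-0.35)(0.85) − (-0.45)(-0.35)] = 0.4550
  C_22 = (0.85)(0.85) − (-0.45)(-0.25) = 0.6100
  C_23 = −[(0.85)(-0.35) − (-0.35)(-0.25)] = 0.3850
  C_31 = (-0.35)(-0.20) − (-0.45)(0.80) = 0.4300
  C_32 = −[(0.85)(-0.20) − (-0.45)(-0.25)] = 0.2825
  C_33 = (0.85)(0.80) − (-0.35)(-0.25) = 0.5925
det(I−A) = Σ_j (I−A)_1j·C_1j = (0.85)(0.6100) + (-0.35)(0.2625) + (-0.45)(0.2875) = 0.29725
adj(I−A) = Cᵀ =
  [ 0.6100   0.4550   0.4300]
  [ 0.2625   0.6100   0.2825]
  [ 0.2875   0.3850   0.5925]
(I − A)⁻¹ = adj(I−A) / det(I−A) ≈
  [   2.0521     1.5307     1.4466]
  [   0.8831     2.0521     0.9504]
  [   0.9672     1.2952     1.9933]
First solve x = (I − A)⁻¹ d = adj(I−A)·d / det(I−A); in particular x_F = (0.2875·100 + 0.3850·230 + 0.5925·90) / 0.29725 = 170.625 / 0.29725 ≈ 574.01177.
Intermediate flow from C to F: z_CF = a_CF · x_F = 0.45 × 170.625 / 0.29725 = 76.78125 / 0.29725 ≈ 258.305.

z_CF = 258.305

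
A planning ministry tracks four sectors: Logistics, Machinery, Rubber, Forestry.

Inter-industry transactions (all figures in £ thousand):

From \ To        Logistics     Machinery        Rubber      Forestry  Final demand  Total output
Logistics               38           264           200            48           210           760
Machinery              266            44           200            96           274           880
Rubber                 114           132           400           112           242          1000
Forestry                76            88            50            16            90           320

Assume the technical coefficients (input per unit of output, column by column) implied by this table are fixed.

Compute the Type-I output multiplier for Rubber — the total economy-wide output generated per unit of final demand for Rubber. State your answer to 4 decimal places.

m_3 = 4.1862

Technical coefficients a_ij = z_ij / X_j:
  a_11 = 38/760 = 0.05, a_21 = 266/760 = 0.35, a_31 = 114/760 = 0.15, a_41 = 76/760 = 0.10
  a_12 = 264/880 = 0.30, a_22 = 44/880 = 0.05, a_32 = 132/880 = 0.15, a_42 = 88/880 = 0.10
  a_13 = 200/1000 = 0.20, a_23 = 200/1000 = 0.20, a_33 = 400/1000 = 0.40, a_43 = 50/1000 = 0.05
  a_14 = 48/320 = 0.15, a_24 = 96/320 = 0.30, a_34 = 112/320 = 0.35, a_44 = 16/320 = 0.05
I − A =
  [   0.95    -0.30    -0.20    -0.15]
  [  -0.35     0.95    -0.20    -0.30]
  [  -0.15    -0.15     0.60    -0.35]
  [  -0.10    -0.10    -0.05     0.95]
Compute the cofactors C_ij = (−1)^(i+j)·(3×3 minor ij) of I−A; the adjugate is their transpose:
adj(I−A) = Cᵀ =
  [ 0.469125   0.211375   0.246125   0.231500]
  [ 0.249125   0.479250   0.266875   0.289000]
  [ 0.230750   0.221875   0.700625   0.364625]
  [ 0.087750   0.084375   0.090875   0.402000]
det(I−A) = Σ_j (I−A)_1j·C_1j = (0.95)(0.469125) + (-0.30)(0.249125) + (-0.20)(0.230750) + (-0.15)(0.087750) = 0.31161875
(I − A)⁻¹ = adj(I−A) / det(I−A) ≈
  [   1.50545     0.67831     0.78983     0.74289]
  [   0.79945     1.53794     0.85642     0.92742]
  [   0.74049     0.71201     2.24834     1.17010]
  [   0.28159     0.27076     0.29162     1.29004]
The output multiplier for sector j is the column-j sum of the Leontief inverse (I − A)⁻¹ = adj(I−A) / det(I−A).
Column 3 of adj(I−A): (0.246125, 0.266875, 0.700625, 0.090875); det(I−A) = 0.31161875.
m_3 = (0.246125 + 0.266875 + 0.700625 + 0.090875) / 0.31161875 = 1.3045 / 0.31161875 ≈ 4.1862.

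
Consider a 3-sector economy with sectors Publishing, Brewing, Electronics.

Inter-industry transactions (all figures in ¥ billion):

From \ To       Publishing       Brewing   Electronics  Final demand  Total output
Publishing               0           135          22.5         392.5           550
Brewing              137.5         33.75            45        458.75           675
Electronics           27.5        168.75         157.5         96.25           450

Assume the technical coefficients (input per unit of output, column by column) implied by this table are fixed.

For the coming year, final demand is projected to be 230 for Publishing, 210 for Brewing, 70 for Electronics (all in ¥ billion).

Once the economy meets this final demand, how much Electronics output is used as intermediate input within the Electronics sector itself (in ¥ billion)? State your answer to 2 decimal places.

Technical coefficients a_ij = z_ij / X_j:
  a_11 = 0/550 = 0.00, a_21 = 137.5/550 = 0.25, a_31 = 27.5/550 = 0.05
  a_12 = 135/675 = 0.20, a_22 = 33.75/675 = 0.05, a_32 = 168.75/675 = 0.25
  a_13 = 22.5/450 = 0.05, a_23 = 45/450 = 0.10, a_33 = 157.5/450 = 0.35
I − A =
  [   1.00    -0.20    -0.05]
  [  -0.25     0.95    -0.10]
  [  -0.05    -0.25     0.65]
Cofactors of I−A, C_ij = (−1)^(i+j)·(minor ij) (rows/columns in the sector order above):
  C_11 = (0.95)(0.65) − (-0.10)(-0.25) = 0.5925
  C_12 = −[(-0.25)(0.65) − (-0.10)(-0.05)] = 0.1675
  C_13 = (-0.25)(-0.25) − (0.95)(-0.05) = 0.1100
  C_21 = −[(-0.20)(0.65) − (-0.05)(-0.25)] = 0.1425
  C_22 = (1.00)(0.65) − (-0.05)(-0.05) = 0.6475
  C_23 = −[(1.00)(-0.25) − (-0.20)(-0.05)] = 0.2600
  C_31 = (-0.20)(-0.10) − (-0.05)(0.95) = 0.0675
  C_32 = −[(1.00)(-0.10) − (-0.05)(-0.25)] = 0.1125
  C_33 = (1.00)(0.95) − (-0.20)(-0.25) = 0.9000
det(I−A) = Σ_j (I−A)_1j·C_1j = (1.00)(0.5925) + (-0.20)(0.1675) + (-0.05)(0.1100) = 0.5535
adj(I−A) = Cᵀ =
  [ 0.5925   0.1425   0.0675]
  [ 0.1675   0.6475   0.1125]
  [ 0.1100   0.2600   0.9000]
(I − A)⁻¹ = adj(I−A) / det(I−A) ≈
  [   1.0705     0.2575     0.1220]
  [   0.3026     1.1698     0.2033]
  [   0.1987     0.4697     1.6260]
First solve x = (I − A)⁻¹ d = adj(I−A)·d / det(I−A); in particular x_3 = (0.1100·230 + 0.2600·210 + 0.9000·70) / 0.5535 = 142.90 / 0.5535 ≈ 258.1752.
Intermediate flow from 3 to 3: z_33 = a_33 · x_3 = 0.35 × 142.90 / 0.5535 = 50.015 / 0.5535 ≈ 90.36.

z_33 = 90.36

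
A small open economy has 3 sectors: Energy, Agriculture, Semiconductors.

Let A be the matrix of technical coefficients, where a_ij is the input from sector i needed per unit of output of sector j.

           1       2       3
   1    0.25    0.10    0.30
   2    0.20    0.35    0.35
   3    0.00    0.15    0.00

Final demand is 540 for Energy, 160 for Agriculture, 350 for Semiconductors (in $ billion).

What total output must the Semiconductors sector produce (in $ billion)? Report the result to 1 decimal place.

I − A =
  [   0.75    -0.10    -0.30]
  [  -0.20     0.65    -0.35]
  [   0.00    -0.15     1.00]
Cofactors of I−A, C_ij = (−1)^(i+j)·(minor ij) (rows/columns in the sector order above):
  C_11 = (0.65)(1.00) − (-0.35)(-0.15) = 0.5975
  C_12 = −[(-0.20)(1.00) − (-0.35)(0.00)] = 0.2000
  C_13 = (-0.20)(-0.15) − (0.65)(0.00) = 0.0300
  C_21 = −[(-0.10)(1.00) − (-0.30)(-0.15)] = 0.1450
  C_22 = (0.75)(1.00) − (-0.30)(0.00) = 0.7500
  C_23 = −[(0.75)(-0.15) − (-0.10)(0.00)] = 0.1125
  C_31 = (-0.10)(-0.35) − (-0.30)(0.65) = 0.2300
  C_32 = −[(0.75)(-0.35) − (-0.30)(-0.20)] = 0.3225
  C_33 = (0.75)(0.65) − (-0.10)(-0.20) = 0.4675
det(I−A) = Σ_j (I−A)_1j·C_1j = (0.75)(0.5975) + (-0.10)(0.2000) + (-0.30)(0.0300) = 0.419125
adj(I−A) = Cᵀ =
  [ 0.5975   0.1450   0.2300]
  [ 0.2000   0.7500   0.3225]
  [ 0.0300   0.1125   0.4675]
(I − A)⁻¹ = adj(I−A) / det(I−A) ≈
  [   1.4256     0.3460     0.5488]
  [   0.4772     1.7894     0.7695]
  [   0.0716     0.2684     1.1154]
x = (I − A)⁻¹ d = adj(I−A)·d / det(I−A), with det(I−A) = 0.419125:
  x_1 = (0.5975·540 + 0.1450·160 + 0.2300·350) / 0.419125 = 426.35 / 0.419125 ≈ 1017.2
  x_2 = (0.2000·540 + 0.7500·160 + 0.3225·350) / 0.419125 = 340.875 / 0.419125 ≈ 813.3
  x_3 = (0.0300·540 + 0.1125·160 + 0.4675·350) / 0.419125 = 197.825 / 0.419125 ≈ 472.0

x_3 = 472.0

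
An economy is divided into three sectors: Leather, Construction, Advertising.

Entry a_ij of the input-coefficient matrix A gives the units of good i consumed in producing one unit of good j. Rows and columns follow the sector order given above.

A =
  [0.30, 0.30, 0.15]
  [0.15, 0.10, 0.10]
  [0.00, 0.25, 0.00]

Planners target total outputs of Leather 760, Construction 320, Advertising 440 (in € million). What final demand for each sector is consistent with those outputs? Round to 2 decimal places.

I − A =
  [   0.70    -0.30    -0.15]
  [  -0.15     0.90    -0.10]
  [   0.00    -0.25     1.00]
d = (I − A) x:
  d_1 = (+0.70)·760 + (-0.30)·320 + (-0.15)·440 = 370.00
  d_2 = (-0.15)·760 + (+0.90)·320 + (-0.10)·440 = 130.00
  d_3 = (+0.00)·760 + (-0.25)·320 + (+1.00)·440 = 360.00

d_1 = 370.00, d_2 = 130.00, d_3 = 360.00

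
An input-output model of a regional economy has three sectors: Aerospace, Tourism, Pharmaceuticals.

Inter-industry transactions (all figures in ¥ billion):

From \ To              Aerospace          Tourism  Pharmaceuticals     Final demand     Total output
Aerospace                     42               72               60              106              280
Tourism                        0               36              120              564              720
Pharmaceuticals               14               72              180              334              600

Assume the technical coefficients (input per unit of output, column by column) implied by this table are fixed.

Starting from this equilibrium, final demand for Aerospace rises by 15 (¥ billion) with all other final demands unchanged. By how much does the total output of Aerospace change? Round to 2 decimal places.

Technical coefficients a_ij = z_ij / X_j:
  a_11 = 42/280 = 0.15, a_21 = 0/280 = 0.00, a_31 = 14/280 = 0.05
  a_12 = 72/720 = 0.10, a_22 = 36/720 = 0.05, a_32 = 72/720 = 0.10
  a_13 = 60/600 = 0.10, a_23 = 120/600 = 0.20, a_33 = 180/600 = 0.30
I − A =
  [   0.85    -0.10    -0.10]
  [   0.00     0.95    -0.20]
  [  -0.05    -0.10     0.70]
Cofactors of I−A, C_ij = (−1)^(i+j)·(minor ij) (rows/columns in the sector order above):
  C_11 = (0.95)(0.70) − (-0.20)(-0.10) = 0.6450
  C_12 = −[(0.00)(0.70) − (-0.20)(-0.05)] = 0.0100
  C_13 = (0.00)(-0.10) − (0.95)(-0.05) = 0.0475
  C_21 = −[(-0.10)(0.70) − (-0.10)(-0.10)] = 0.0800
  C_22 = (0.85)(0.70) − (-0.10)(-0.05) = 0.5900
  C_23 = −[(0.85)(-0.10) − (-0.10)(-0.05)] = 0.0900
  C_31 = (-0.10)(-0.20) − (-0.10)(0.95) = 0.1150
  C_32 = −[(0.85)(-0.20) − (-0.10)(0.00)] = 0.1700
  C_33 = (0.85)(0.95) − (-0.10)(0.00) = 0.8075
det(I−A) = Σ_j (I−A)_1j·C_1j = (0.85)(0.6450) + (-0.10)(0.0100) + (-0.10)(0.0475) = 0.5425
adj(I−A) = Cᵀ =
  [ 0.6450   0.0800   0.1150]
  [ 0.0100   0.5900   0.1700]
  [ 0.0475   0.0900   0.8075]
(I − A)⁻¹ = adj(I−A) / det(I−A) ≈
  [   1.1889     0.1475     0.2120]
  [   0.0184     1.0876     0.3134]
  [   0.0876     0.1659     1.4885]
Δx = (I − A)⁻¹ Δd with Δd having +15 in the Aerospace component and 0 elsewhere.
So Δx_1 = L_11 · (+15), where L_11 = adj(I−A)_11 / det(I−A) = 0.6450 / 0.5425.
Δx_1 = 0.6450 × (+15) / 0.5425 = 9.675 / 0.5425 ≈ 17.83.

Δx_1 = 17.83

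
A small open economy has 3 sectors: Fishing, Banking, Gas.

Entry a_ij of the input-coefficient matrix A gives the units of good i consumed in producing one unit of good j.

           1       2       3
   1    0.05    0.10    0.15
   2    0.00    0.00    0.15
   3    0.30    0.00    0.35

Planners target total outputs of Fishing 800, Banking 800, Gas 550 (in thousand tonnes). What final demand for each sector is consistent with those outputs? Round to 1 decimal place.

d_1 = 597.5, d_2 = 717.5, d_3 = 117.5

I − A =
  [   0.95    -0.10    -0.15]
  [   0.00     1.00    -0.15]
  [  -0.30     0.00     0.65]
d = (I − A) x:
  d_1 = (+0.95)·800 + (-0.10)·800 + (-0.15)·550 = 597.5
  d_2 = (+0.00)·800 + (+1.00)·800 + (-0.15)·550 = 717.5
  d_3 = (-0.30)·800 + (+0.00)·800 + (+0.65)·550 = 117.5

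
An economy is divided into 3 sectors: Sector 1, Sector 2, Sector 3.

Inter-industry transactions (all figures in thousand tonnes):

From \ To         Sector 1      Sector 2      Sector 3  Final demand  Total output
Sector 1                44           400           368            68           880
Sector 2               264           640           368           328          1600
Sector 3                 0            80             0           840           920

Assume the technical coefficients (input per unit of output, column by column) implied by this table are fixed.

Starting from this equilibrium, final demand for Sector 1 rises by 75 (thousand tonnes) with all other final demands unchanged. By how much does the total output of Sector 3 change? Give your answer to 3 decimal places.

Δx_3 = 2.394

Technical coefficients a_ij = z_ij / X_j:
  a_11 = 44/880 = 0.05, a_21 = 264/880 = 0.30, a_31 = 0/880 = 0.00
  a_12 = 400/1600 = 0.25, a_22 = 640/1600 = 0.40, a_32 = 80/1600 = 0.05
  a_13 = 368/920 = 0.40, a_23 = 368/920 = 0.40, a_33 = 0/920 = 0.00
I − A =
  [   0.95    -0.25    -0.40]
  [  -0.30     0.60    -0.40]
  [   0.00    -0.05     1.00]
Cofactors of I−A, C_ij = (−1)^(i+j)·(minor ij) (rows/columns in the sector order above):
  C_11 = (0.60)(1.00) − (-0.40)(-0.05) = 0.5800
  C_12 = −[(-0.30)(1.00) − (-0.40)(0.00)] = 0.3000
  C_13 = (-0.30)(-0.05) − (0.60)(0.00) = 0.0150
  C_21 = −[(-0.25)(1.00) − (-0.40)(-0.05)] = 0.2700
  C_22 = (0.95)(1.00) − (-0.40)(0.00) = 0.9500
  C_23 = −[(0.95)(-0.05) − (-0.25)(0.00)] = 0.0475
  C_31 = (-0.25)(-0.40) − (-0.40)(0.60) = 0.3400
  C_32 = −[(0.95)(-0.40) − (-0.40)(-0.30)] = 0.5000
  C_33 = (0.95)(0.60) − (-0.25)(-0.30) = 0.4950
det(I−A) = Σ_j (I−A)_1j·C_1j = (0.95)(0.5800) + (-0.25)(0.3000) + (-0.40)(0.0150) = 0.4700
adj(I−A) = Cᵀ =
  [ 0.5800   0.2700   0.3400]
  [ 0.3000   0.9500   0.5000]
  [ 0.0150   0.0475   0.4950]
(I − A)⁻¹ = adj(I−A) / det(I−A) ≈
  [   1.2340     0.5745     0.7234]
  [   0.6383     2.0213     1.0638]
  [   0.0319     0.1011     1.0532]
Δx = (I − A)⁻¹ Δd with Δd having +75 in the Sector 1 component and 0 elsewhere.
So Δx_3 = L_31 · (+75), where L_31 = adj(I−A)_31 / det(I−A) = 0.0150 / 0.4700.
Δx_3 = 0.0150 × (+75) / 0.4700 = 1.125 / 0.4700 ≈ 2.394.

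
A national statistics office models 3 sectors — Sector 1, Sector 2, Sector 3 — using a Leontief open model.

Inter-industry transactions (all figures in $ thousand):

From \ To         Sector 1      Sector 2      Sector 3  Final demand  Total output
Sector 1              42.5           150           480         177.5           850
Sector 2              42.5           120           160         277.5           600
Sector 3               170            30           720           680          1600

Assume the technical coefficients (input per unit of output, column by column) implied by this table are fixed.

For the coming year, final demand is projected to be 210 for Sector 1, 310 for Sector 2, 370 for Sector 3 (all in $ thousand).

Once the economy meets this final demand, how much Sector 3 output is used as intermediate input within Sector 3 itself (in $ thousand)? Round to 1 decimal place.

z_33 = 435.1

Technical coefficients a_ij = z_ij / X_j:
  a_11 = 42.5/850 = 0.05, a_21 = 42.5/850 = 0.05, a_31 = 170/850 = 0.20
  a_12 = 150/600 = 0.25, a_22 = 120/600 = 0.20, a_32 = 30/600 = 0.05
  a_13 = 480/1600 = 0.30, a_23 = 160/1600 = 0.10, a_33 = 720/1600 = 0.45
I − A =
  [   0.95    -0.25    -0.30]
  [  -0.05     0.80    -0.10]
  [  -0.20    -0.05     0.55]
Cofactors of I−A, C_ij = (−1)^(i+j)·(minor ij) (rows/columns in the sector order above):
  C_11 = (0.80)(0.55) − (-0.10)(-0.05) = 0.4350
  C_12 = −[(-0.05)(0.55) − (-0.10)(-0.20)] = 0.0475
  C_13 = (-0.05)(-0.05) − (0.80)(-0.20) = 0.1625
  C_21 = −[(-0.25)(0.55) − (-0.30)(-0.05)] = 0.1525
  C_22 = (0.95)(0.55) − (-0.30)(-0.20) = 0.4625
  C_23 = −[(0.95)(-0.05) − (-0.25)(-0.20)] = 0.0975
  C_31 = (-0.25)(-0.10) − (-0.30)(0.80) = 0.2650
  C_32 = −[(0.95)(-0.10) − (-0.30)(-0.05)] = 0.1100
  C_33 = (0.95)(0.80) − (-0.25)(-0.05) = 0.7475
det(I−A) = Σ_j (I−A)_1j·C_1j = (0.95)(0.4350) + (-0.25)(0.0475) + (-0.30)(0.1625) = 0.352625
adj(I−A) = Cᵀ =
  [ 0.4350   0.1525   0.2650]
  [ 0.0475   0.4625   0.1100]
  [ 0.1625   0.0975   0.7475]
(I − A)⁻¹ = adj(I−A) / det(I−A) ≈
  [   1.2336     0.4325     0.7515]
  [   0.1347     1.3116     0.3119]
  [   0.4608     0.2765     2.1198]
First solve x = (I − A)⁻¹ d = adj(I−A)·d / det(I−A); in particular x_3 = (0.1625·210 + 0.0975·310 + 0.7475·370) / 0.352625 = 340.925 / 0.352625 ≈ 966.820.
Intermediate flow from 3 to 3: z_33 = a_33 · x_3 = 0.45 × 340.925 / 0.352625 = 153.41625 / 0.352625 ≈ 435.1.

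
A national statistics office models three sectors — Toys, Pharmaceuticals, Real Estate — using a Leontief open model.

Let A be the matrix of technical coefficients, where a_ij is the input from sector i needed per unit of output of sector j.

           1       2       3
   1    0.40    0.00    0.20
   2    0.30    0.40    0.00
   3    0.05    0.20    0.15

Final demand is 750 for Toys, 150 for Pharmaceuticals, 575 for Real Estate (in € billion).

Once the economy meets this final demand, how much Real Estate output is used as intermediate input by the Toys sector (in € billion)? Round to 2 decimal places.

I − A =
  [   0.60     0.00    -0.20]
  [  -0.30     0.60     0.00]
  [  -0.05    -0.20     0.85]
Cofactors of I−A, C_ij = (−1)^(i+j)·(minor ij) (rows/columns in the sector order above):
  C_11 = (0.60)(0.85) − (0.00)(-0.20) = 0.5100
  C_12 = −[(-0.30)(0.85) − (0.00)(-0.05)] = 0.2550
  C_13 = (-0.30)(-0.20) − (0.60)(-0.05) = 0.0900
  C_21 = −[(0.00)(0.85) − (-0.20)(-0.20)] = 0.0400
  C_22 = (0.60)(0.85) − (-0.20)(-0.05) = 0.5000
  C_23 = −[(0.60)(-0.20) − (0.00)(-0.05)] = 0.1200
  C_31 = (0.00)(0.00) − (-0.20)(0.60) = 0.1200
  C_32 = −[(0.60)(0.00) − (-0.20)(-0.30)] = 0.0600
  C_33 = (0.60)(0.60) − (0.00)(-0.30) = 0.3600
det(I−A) = Σ_j (I−A)_1j·C_1j = (0.60)(0.5100) + (0.00)(0.2550) + (-0.20)(0.0900) = 0.2880
adj(I−A) = Cᵀ =
  [ 0.5100   0.0400   0.1200]
  [ 0.2550   0.5000   0.0600]
  [ 0.0900   0.1200   0.3600]
(I − A)⁻¹ = adj(I−A) / det(I−A) ≈
  [   1.7708     0.1389     0.4167]
  [   0.8854     1.7361     0.2083]
  [   0.3125     0.4167     1.2500]
First solve x = (I − A)⁻¹ d = adj(I−A)·d / det(I−A); in particular x_1 = (0.5100·750 + 0.0400·150 + 0.1200·575) / 0.2880 = 457.50 / 0.2880 ≈ 1588.5417.
Intermediate flow from 3 to 1: z_31 = a_31 · x_1 = 0.05 × 457.50 / 0.2880 = 22.875 / 0.2880 ≈ 79.43.

z_31 = 79.43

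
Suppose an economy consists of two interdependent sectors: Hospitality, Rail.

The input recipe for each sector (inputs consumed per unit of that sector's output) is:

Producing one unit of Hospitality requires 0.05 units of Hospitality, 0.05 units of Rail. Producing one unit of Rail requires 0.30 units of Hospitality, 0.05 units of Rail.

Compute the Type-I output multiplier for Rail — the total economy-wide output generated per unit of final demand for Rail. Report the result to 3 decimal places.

m_2 = 1.408

I − A =
  [   0.95    -0.30]
  [  -0.05     0.95]
det(I−A) = (0.95)(0.95) − (-0.30)(-0.05) = 0.8875
adj(I−A) = [[0.95, 0.30], [0.05, 0.95]]
(I − A)⁻¹ = adj(I−A) / det(I−A) ≈
  [   1.0704     0.3380]
  [   0.0563     1.0704]
The output multiplier for sector j is the column-j sum of the Leontief inverse (I − A)⁻¹ = adj(I−A) / det(I−A).
Column 2 of adj(I−A): (0.30, 0.95); det(I−A) = 0.8875.
m_2 = (0.30 + 0.95) / 0.8875 = 1.25 / 0.8875 ≈ 1.408.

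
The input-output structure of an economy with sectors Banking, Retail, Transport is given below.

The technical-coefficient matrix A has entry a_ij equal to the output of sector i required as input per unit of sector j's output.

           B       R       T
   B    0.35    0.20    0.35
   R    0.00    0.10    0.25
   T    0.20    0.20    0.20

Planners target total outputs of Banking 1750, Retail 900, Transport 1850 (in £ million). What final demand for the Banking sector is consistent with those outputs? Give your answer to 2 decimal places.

I − A =
  [   0.65    -0.20    -0.35]
  [   0.00     0.90    -0.25]
  [  -0.20    -0.20     0.80]
d = (I − A) x:
  d_B = (+0.65)·1750 + (-0.20)·900 + (-0.35)·1850 = 310.00
  d_R = (+0.00)·1750 + (+0.90)·900 + (-0.25)·1850 = 347.50
  d_T = (-0.20)·1750 + (-0.20)·900 + (+0.80)·1850 = 950.00

d_B = 310.00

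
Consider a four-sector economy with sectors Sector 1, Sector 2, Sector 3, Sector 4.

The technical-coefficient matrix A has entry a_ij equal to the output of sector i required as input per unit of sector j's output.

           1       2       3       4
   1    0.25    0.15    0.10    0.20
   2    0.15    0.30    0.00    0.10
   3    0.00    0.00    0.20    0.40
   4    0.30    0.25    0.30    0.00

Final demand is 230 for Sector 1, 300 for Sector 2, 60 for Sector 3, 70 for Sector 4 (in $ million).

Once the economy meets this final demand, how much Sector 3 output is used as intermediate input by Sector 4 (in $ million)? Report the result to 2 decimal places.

I − A =
  [   0.75    -0.15    -0.10    -0.20]
  [  -0.15     0.70     0.00    -0.10]
  [   0.00     0.00     0.80    -0.40]
  [  -0.30    -0.25    -0.30     1.00]
Compute the cofactors C_ij = (−1)^(i+j)·(3×3 minor ij) of I−A; the adjugate is their transpose:
adj(I−A) = Cᵀ =
  [ 0.45600   0.15200   0.11400   0.15200]
  [ 0.12600   0.45000   0.04950   0.09000]
  [ 0.09900   0.09300   0.42975   0.20100]
  [ 0.19800   0.18600   0.17550   0.40200]
det(I−A) = Σ_j (I−A)_1j·C_1j = (0.75)(0.45600) + (-0.15)(0.12600) + (-0.10)(0.09900) + (-0.20)(0.19800) = 0.2736
(I − A)⁻¹ = adj(I−A) / det(I−A) ≈
  [   1.6667     0.5556     0.4167     0.5556]
  [   0.4605     1.6447     0.1809     0.3289]
  [   0.3618     0.3399     1.5707     0.7346]
  [   0.7237     0.6798     0.6414     1.4693]
First solve x = (I − A)⁻¹ d = adj(I−A)·d / det(I−A); in particular x_4 = (0.19800·230 + 0.18600·300 + 0.17550·60 + 0.40200·70) / 0.2736 = 140.01 / 0.2736 ≈ 511.7325.
Intermediate flow from 3 to 4: z_34 = a_34 · x_4 = 0.40 × 140.01 / 0.2736 = 56.004 / 0.2736 ≈ 204.69.

z_34 = 204.69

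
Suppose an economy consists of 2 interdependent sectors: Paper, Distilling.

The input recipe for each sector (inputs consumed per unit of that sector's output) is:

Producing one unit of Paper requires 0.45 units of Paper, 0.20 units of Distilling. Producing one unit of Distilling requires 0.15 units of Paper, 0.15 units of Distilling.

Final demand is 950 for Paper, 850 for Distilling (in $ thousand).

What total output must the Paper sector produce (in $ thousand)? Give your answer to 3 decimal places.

I − A =
  [   0.55    -0.15]
  [  -0.20     0.85]
det(I−A) = (0.55)(0.85) − (-0.15)(-0.20) = 0.4375
adj(I−A) = [[0.85, 0.15], [0.20, 0.55]]
(I − A)⁻¹ = adj(I−A) / det(I−A) ≈
  [   1.9429     0.3429]
  [   0.4571     1.2571]
x = (I − A)⁻¹ d = adj(I−A)·d / det(I−A), with det(I−A) = 0.4375:
  x_1 = (0.85·950 + 0.15·850) / 0.4375 = 935.00 / 0.4375 ≈ 2137.143
  x_2 = (0.20·950 + 0.55·850) / 0.4375 = 657.50 / 0.4375 ≈ 1502.857

x_1 = 2137.143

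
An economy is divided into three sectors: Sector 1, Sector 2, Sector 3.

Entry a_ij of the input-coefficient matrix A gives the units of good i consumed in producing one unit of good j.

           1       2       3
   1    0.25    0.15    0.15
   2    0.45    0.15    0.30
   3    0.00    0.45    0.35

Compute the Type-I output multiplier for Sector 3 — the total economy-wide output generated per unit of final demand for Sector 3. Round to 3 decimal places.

I − A =
  [   0.75    -0.15    -0.15]
  [  -0.45     0.85    -0.30]
  [   0.00    -0.45     0.65]
Cofactors of I−A, C_ij = (−1)^(i+j)·(minor ij) (rows/columns in the sector order above):
  C_11 = (0.85)(0.65) − (-0.30)(-0.45) = 0.4175
  C_12 = −[(-0.45)(0.65) − (-0.30)(0.00)] = 0.2925
  C_13 = (-0.45)(-0.45) − (0.85)(0.00) = 0.2025
  C_21 = −[(-0.15)(0.65) − (-0.15)(-0.45)] = 0.1650
  C_22 = (0.75)(0.65) − (-0.15)(0.00) = 0.4875
  C_23 = −[(0.75)(-0.45) − (-0.15)(0.00)] = 0.3375
  C_31 = (-0.15)(-0.30) − (-0.15)(0.85) = 0.1725
  C_32 = −[(0.75)(-0.30) − (-0.15)(-0.45)] = 0.2925
  C_33 = (0.75)(0.85) − (-0.15)(-0.45) = 0.5700
det(I−A) = Σ_j (I−A)_1j·C_1j = (0.75)(0.4175) + (-0.15)(0.2925) + (-0.15)(0.2025) = 0.238875
adj(I−A) = Cᵀ =
  [ 0.4175   0.1650   0.1725]
  [ 0.2925   0.4875   0.2925]
  [ 0.2025   0.3375   0.5700]
(I − A)⁻¹ = adj(I−A) / det(I−A) ≈
  [   1.7478     0.6907     0.7221]
  [   1.2245     2.0408     1.2245]
  [   0.8477     1.4129     2.3862]
The output multiplier for sector j is the column-j sum of the Leontief inverse (I − A)⁻¹ = adj(I−A) / det(I−A).
Column 3 of adj(I−A): (0.1725, 0.2925, 0.5700); det(I−A) = 0.238875.
m_3 = (0.1725 + 0.2925 + 0.5700) / 0.238875 = 1.035 / 0.238875 ≈ 4.333.

m_3 = 4.333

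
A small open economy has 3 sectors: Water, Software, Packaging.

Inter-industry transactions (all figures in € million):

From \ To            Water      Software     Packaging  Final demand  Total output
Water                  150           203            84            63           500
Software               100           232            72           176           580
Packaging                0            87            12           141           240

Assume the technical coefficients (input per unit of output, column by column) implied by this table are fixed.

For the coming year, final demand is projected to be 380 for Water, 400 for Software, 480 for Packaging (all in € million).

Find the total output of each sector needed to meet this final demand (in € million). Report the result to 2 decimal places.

Technical coefficients a_ij = z_ij / X_j:
  a_WW = 150/500 = 0.30, a_SW = 100/500 = 0.20, a_PW = 0/500 = 0.00
  a_WS = 203/580 = 0.35, a_SS = 232/580 = 0.40, a_PS = 87/580 = 0.15
  a_WP = 84/240 = 0.35, a_SP = 72/240 = 0.30, a_PP = 12/240 = 0.05
I − A =
  [   0.70    -0.35    -0.35]
  [  -0.20     0.60    -0.30]
  [   0.00    -0.15     0.95]
Cofactors of I−A, C_ij = (−1)^(i+j)·(minor ij) (rows/columns in the sector order above):
  C_11 = (0.60)(0.95) − (-0.30)(-0.15) = 0.5250
  C_12 = −[(-0.20)(0.95) − (-0.30)(0.00)] = 0.1900
  C_13 = (-0.20)(-0.15) − (0.60)(0.00) = 0.0300
  C_21 = −[(-0.35)(0.95) − (-0.35)(-0.15)] = 0.3850
  C_22 = (0.70)(0.95) − (-0.35)(0.00) = 0.6650
  C_23 = −[(0.70)(-0.15) − (-0.35)(0.00)] = 0.1050
  C_31 = (-0.35)(-0.30) − (-0.35)(0.60) = 0.3150
  C_32 = −[(0.70)(-0.30) − (-0.35)(-0.20)] = 0.2800
  C_33 = (0.70)(0.60) − (-0.35)(-0.20) = 0.3500
det(I−A) = Σ_j (I−A)_1j·C_1j = (0.70)(0.5250) + (-0.35)(0.1900) + (-0.35)(0.0300) = 0.2905
adj(I−A) = Cᵀ =
  [ 0.5250   0.3850   0.3150]
  [ 0.1900   0.6650   0.2800]
  [ 0.0300   0.1050   0.3500]
(I − A)⁻¹ = adj(I−A) / det(I−A) ≈
  [   1.8072     1.3253     1.0843]
  [   0.6540     2.2892     0.9639]
  [   0.1033     0.3614     1.2048]
x = (I − A)⁻¹ d = adj(I−A)·d / det(I−A), with det(I−A) = 0.2905:
  x_W = (0.5250·380 + 0.3850·400 + 0.3150·480) / 0.2905 = 504.70 / 0.2905 ≈ 1737.35
  x_S = (0.1900·380 + 0.6650·400 + 0.2800·480) / 0.2905 = 472.60 / 0.2905 ≈ 1626.85
  x_P = (0.0300·380 + 0.1050·400 + 0.3500·480) / 0.2905 = 221.40 / 0.2905 ≈ 762.13

x_W = 1737.35, x_S = 1626.85, x_P = 762.13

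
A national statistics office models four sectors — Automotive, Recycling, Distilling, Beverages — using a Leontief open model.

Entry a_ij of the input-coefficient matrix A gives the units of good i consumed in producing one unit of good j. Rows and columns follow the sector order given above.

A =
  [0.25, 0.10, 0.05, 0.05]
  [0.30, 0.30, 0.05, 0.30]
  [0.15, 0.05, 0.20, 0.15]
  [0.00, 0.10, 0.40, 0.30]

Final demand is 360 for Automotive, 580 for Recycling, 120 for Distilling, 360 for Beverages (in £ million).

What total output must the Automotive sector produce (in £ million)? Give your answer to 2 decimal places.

I − A =
  [   0.75    -0.10    -0.05    -0.05]
  [  -0.30     0.70    -0.05    -0.30]
  [  -0.15    -0.05     0.80    -0.15]
  [   0.00    -0.10    -0.40     0.70]
Compute the cofactors C_ij = (−1)^(i+j)·(3×3 minor ij) of I−A; the adjugate is their transpose:
adj(I−A) = Cᵀ =
  [ 0.317500   0.057500   0.052750   0.058625]
  [ 0.173250   0.366750   0.132750   0.198000]
  [ 0.084000   0.048750   0.322500   0.096000]
  [ 0.072750   0.080250   0.203250   0.387375]
det(I−A) = Σ_j (I−A)_1j·C_1j = (0.75)(0.317500) + (-0.10)(0.173250) + (-0.05)(0.084000) + (-0.05)(0.072750) = 0.2129625
(I − A)⁻¹ = adj(I−A) / det(I−A) ≈
  [   1.4909     0.2700     0.2477     0.2753]
  [   0.8135     1.7221     0.6233     0.9297]
  [   0.3944     0.2289     1.5144     0.4508]
  [   0.3416     0.3768     0.9544     1.8190]
x = (I − A)⁻¹ d = adj(I−A)·d / det(I−A), with det(I−A) = 0.2129625:
  x_1 = (0.317500·360 + 0.057500·580 + 0.052750·120 + 0.058625·360) / 0.2129625 = 175.085 / 0.2129625 ≈ 822.14
  x_2 = (0.173250·360 + 0.366750·580 + 0.132750·120 + 0.198000·360) / 0.2129625 = 362.295 / 0.2129625 ≈ 1701.22
  x_3 = (0.084000·360 + 0.048750·580 + 0.322500·120 + 0.096000·360) / 0.2129625 = 131.775 / 0.2129625 ≈ 618.77
  x_4 = (0.072750·360 + 0.080250·580 + 0.203250·120 + 0.387375·360) / 0.2129625 = 236.58 / 0.2129625 ≈ 1110.90

x_1 = 822.14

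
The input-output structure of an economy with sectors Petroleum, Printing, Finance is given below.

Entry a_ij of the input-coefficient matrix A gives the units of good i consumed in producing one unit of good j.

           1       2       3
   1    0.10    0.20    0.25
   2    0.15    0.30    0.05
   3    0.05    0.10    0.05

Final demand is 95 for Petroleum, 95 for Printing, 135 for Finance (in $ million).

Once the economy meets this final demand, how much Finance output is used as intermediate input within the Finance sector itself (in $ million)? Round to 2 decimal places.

z_33 = 8.62

I − A =
  [   0.90    -0.20    -0.25]
  [  -0.15     0.70    -0.05]
  [  -0.05    -0.10     0.95]
Cofactors of I−A, C_ij = (−1)^(i+j)·(minor ij) (rows/columns in the sector order above):
  C_11 = (0.70)(0.95) − (-0.05)(-0.10) = 0.6600
  C_12 = −[(-0.15)(0.95) − (-0.05)(-0.05)] = 0.1450
  C_13 = (-0.15)(-0.10) − (0.70)(-0.05) = 0.0500
  C_21 = −[(-0.20)(0.95) − (-0.25)(-0.10)] = 0.2150
  C_22 = (0.90)(0.95) − (-0.25)(-0.05) = 0.8425
  C_23 = −[(0.90)(-0.10) − (-0.20)(-0.05)] = 0.1000
  C_31 = (-0.20)(-0.05) − (-0.25)(0.70) = 0.1850
  C_32 = −[(0.90)(-0.05) − (-0.25)(-0.15)] = 0.0825
  C_33 = (0.90)(0.70) − (-0.20)(-0.15) = 0.6000
det(I−A) = Σ_j (I−A)_1j·C_1j = (0.90)(0.6600) + (-0.20)(0.1450) + (-0.25)(0.0500) = 0.5525
adj(I−A) = Cᵀ =
  [ 0.6600   0.2150   0.1850]
  [ 0.1450   0.8425   0.0825]
  [ 0.0500   0.1000   0.6000]
(I − A)⁻¹ = adj(I−A) / det(I−A) ≈
  [   1.1946     0.3891     0.3348]
  [   0.2624     1.5249     0.1493]
  [   0.0905     0.1810     1.0860]
First solve x = (I − A)⁻¹ d = adj(I−A)·d / det(I−A); in particular x_3 = (0.0500·95 + 0.1000·95 + 0.6000·135) / 0.5525 = 95.25 / 0.5525 ≈ 172.3982.
Intermediate flow from 3 to 3: z_33 = a_33 · x_3 = 0.05 × 95.25 / 0.5525 = 4.7625 / 0.5525 ≈ 8.62.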